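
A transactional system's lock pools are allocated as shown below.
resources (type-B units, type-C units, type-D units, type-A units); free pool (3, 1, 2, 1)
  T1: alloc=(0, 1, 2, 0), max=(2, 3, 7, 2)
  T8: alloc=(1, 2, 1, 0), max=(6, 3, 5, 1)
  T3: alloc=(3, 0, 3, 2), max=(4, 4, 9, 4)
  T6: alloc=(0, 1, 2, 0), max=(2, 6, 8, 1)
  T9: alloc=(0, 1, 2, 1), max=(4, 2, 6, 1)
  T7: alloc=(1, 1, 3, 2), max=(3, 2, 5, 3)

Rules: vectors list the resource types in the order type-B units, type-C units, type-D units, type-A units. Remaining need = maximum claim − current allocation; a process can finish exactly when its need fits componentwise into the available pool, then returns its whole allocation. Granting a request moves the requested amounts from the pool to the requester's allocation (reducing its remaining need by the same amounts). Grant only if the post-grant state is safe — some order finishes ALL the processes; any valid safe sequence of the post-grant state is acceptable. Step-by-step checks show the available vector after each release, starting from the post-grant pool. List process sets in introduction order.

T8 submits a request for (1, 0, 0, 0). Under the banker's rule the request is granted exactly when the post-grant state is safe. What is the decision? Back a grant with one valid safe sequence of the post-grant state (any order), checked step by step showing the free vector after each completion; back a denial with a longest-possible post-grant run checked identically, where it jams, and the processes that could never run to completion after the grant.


DENY. Granting would leave the state unsafe.
Key observation: after T7, T1 the pool peaks at (3, 3, 7, 3), and each blocked process is short somewhere: T8 on type-B units; T3 on type-C units; T6 on type-C units; T9 on type-B units.
On the post-grant state, T7, T1 is a maximal run — nothing extends it. Check, step by step:
  pool = (2, 1, 2, 1)
  T7 needs (2, 1, 2, 1) <= (2, 1, 2, 1) -> finishes; pool += (1, 1, 3, 2) = (3, 2, 5, 3)
  T1 needs (2, 2, 5, 2) <= (3, 2, 5, 3) -> finishes; pool += (0, 1, 2, 0) = (3, 3, 7, 3)
  blocked: T8 wants (4, 1, 4, 1), pool (3, 3, 7, 3) — not enough type-B units
  blocked: T3 wants (1, 4, 6, 2), pool (3, 3, 7, 3) — not enough type-C units
  blocked: T6 wants (2, 5, 6, 1), pool (3, 3, 7, 3) — not enough type-C units
  blocked: T9 wants (4, 1, 4, 0), pool (3, 3, 7, 3) — not enough type-B units
Post-grant, the permanently blocked set is T8, T3, T6 and T9.


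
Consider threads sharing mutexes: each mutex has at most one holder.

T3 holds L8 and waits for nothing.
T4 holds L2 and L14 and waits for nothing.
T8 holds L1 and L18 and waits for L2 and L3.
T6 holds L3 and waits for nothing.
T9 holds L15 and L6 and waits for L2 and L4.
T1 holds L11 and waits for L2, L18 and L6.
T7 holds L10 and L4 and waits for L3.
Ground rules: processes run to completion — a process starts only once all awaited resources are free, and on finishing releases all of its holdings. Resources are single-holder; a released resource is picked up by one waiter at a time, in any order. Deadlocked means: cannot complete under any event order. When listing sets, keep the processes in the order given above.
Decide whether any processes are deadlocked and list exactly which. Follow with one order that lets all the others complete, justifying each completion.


The deadlocked set is empty.
Key observation: all waits point, directly or indirectly, at processes that can finish, so nothing is permanently blocked.
A valid finishing order for the others: T4, T6, T7, T8, T3, T9, T1.
Walking it through:
  T4 waits on nothing -> runs at once and releases L2 and L14
  T6 waits on nothing -> runs at once and releases L3
  run T7 (all its waits — L3 — are resolved); releases L10 and L4
  run T8 (all its waits — L2 and L3 — are resolved); releases L1 and L18
  T3 waits on nothing -> runs at once and releases L8
  run T9 (all its waits — L2 and L4 — are resolved); releases L15 and L6
  run T1 (all its waits — L2, L18 and L6 — are resolved); releases L11


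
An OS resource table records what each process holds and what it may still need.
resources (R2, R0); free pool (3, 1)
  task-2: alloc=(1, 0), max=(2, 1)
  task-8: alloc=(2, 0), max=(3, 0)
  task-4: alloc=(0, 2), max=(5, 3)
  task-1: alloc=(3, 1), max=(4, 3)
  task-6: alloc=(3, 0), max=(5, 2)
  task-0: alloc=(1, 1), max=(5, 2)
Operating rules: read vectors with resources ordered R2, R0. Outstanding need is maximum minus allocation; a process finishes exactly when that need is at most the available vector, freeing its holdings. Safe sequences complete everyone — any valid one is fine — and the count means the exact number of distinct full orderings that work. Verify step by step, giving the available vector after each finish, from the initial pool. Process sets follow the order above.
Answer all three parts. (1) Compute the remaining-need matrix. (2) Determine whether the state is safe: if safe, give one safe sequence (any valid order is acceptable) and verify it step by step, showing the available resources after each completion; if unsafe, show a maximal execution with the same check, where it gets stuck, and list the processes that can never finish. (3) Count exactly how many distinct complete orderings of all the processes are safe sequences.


(1) Need matrix, components ordered R2, R0:
  task-2: (1, 1)
  task-8: (1, 0)
  task-4: (5, 1)
  task-1: (1, 2)
  task-6: (2, 2)
  task-0: (4, 1)
(2) SAFE — a valid safe sequence is task-8, task-4, task-1, task-6, task-0, task-2.
Key observation: the first exact fit in this order is task-4 — it needs (5, 1) with (5, 1) free, meeting a requested resource to the last unit.
Verifying each step:
  pool = (3, 1)
  run task-8 (needs (1, 0), free (3, 1)); after release of (2, 0) the pool is (5, 1)
  run task-4 (needs (5, 1), free (5, 1)); after release of (0, 2) the pool is (5, 3)
  run task-1 (needs (1, 2), free (5, 3)); after release of (3, 1) the pool is (8, 4)
  run task-6 (needs (2, 2), free (8, 4)); after release of (3, 0) the pool is (11, 4)
  run task-0 (needs (4, 1), free (11, 4)); after release of (1, 1) the pool is (12, 5)
  run task-2 (needs (1, 1), free (12, 5)); after release of (1, 0) the pool is (13, 5)
(3) The exact count: 96 of the possible complete orderings are safe sequences.


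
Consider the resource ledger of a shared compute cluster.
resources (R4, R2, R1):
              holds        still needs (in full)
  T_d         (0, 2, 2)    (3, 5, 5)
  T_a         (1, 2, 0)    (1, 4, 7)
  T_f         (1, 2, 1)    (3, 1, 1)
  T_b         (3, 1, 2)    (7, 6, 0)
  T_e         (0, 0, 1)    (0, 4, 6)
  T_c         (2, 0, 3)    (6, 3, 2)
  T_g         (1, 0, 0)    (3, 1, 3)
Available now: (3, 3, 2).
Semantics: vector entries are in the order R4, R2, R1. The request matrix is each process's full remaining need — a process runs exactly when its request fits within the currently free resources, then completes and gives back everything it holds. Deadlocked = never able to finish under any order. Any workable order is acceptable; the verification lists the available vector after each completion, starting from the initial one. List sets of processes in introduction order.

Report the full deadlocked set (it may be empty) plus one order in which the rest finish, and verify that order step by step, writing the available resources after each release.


Deadlocked set: T_d, T_a, T_b, T_e and T_c.
Key observation: after T_f, T_g the pool peaks at (5, 5, 3), and each blocked process is short somewhere: T_d on R1; T_a on R1; T_b on R4, R2; T_e on R1; T_c on R4.
A valid finishing order for the others: T_f, T_g. Step-by-step check:
  pool = (3, 3, 2)
  run T_f (needs (3, 1, 1), free (3, 3, 2)); after release of (1, 2, 1) the pool is (4, 5, 3)
  run T_g (needs (3, 1, 3), free (4, 5, 3)); after release of (1, 0, 0) the pool is (5, 5, 3)
None of the blocked processes ever fits:
  T_d still needs (3, 5, 5) but only (5, 5, 3) is free — short on R1
  T_a still needs (1, 4, 7) but only (5, 5, 3) is free — short on R1
  T_b still needs (7, 6, 0) but only (5, 5, 3) is free — short on R4 and R2
  T_e still needs (0, 4, 6) but only (5, 5, 3) is free — short on R1
  T_c still needs (6, 3, 2) but only (5, 5, 3) is free — short on R4


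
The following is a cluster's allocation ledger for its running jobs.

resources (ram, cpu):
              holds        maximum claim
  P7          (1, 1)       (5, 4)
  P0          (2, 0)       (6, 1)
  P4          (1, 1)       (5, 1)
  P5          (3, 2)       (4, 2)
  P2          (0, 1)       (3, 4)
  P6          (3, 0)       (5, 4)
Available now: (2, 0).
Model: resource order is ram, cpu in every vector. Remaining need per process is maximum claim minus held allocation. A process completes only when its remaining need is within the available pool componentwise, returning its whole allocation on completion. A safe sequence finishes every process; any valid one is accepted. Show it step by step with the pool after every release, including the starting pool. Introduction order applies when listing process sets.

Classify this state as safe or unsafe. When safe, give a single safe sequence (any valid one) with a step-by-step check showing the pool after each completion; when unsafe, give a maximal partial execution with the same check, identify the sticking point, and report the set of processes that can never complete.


SAFE, for example via the order P5, P4, P7, P6, P0, P2.
Key observation: the order's first zero-slack moment is P7 ((4, 3) needed, (6, 3) free — a requested resource with nothing to spare).
Step-by-step check:
  pool = (2, 0)
  run P5 (needs (1, 0), free (2, 0)); after release of (3, 2) the pool is (5, 2)
  run P4 (needs (4, 0), free (5, 2)); after release of (1, 1) the pool is (6, 3)
  run P7 (needs (4, 3), free (6, 3)); after release of (1, 1) the pool is (7, 4)
  run P6 (needs (2, 4), free (7, 4)); after release of (3, 0) the pool is (10, 4)
  run P0 (needs (4, 1), free (10, 4)); after release of (2, 0) the pool is (12, 4)
  run P2 (needs (3, 3), free (12, 4)); after release of (0, 1) the pool is (12, 5)


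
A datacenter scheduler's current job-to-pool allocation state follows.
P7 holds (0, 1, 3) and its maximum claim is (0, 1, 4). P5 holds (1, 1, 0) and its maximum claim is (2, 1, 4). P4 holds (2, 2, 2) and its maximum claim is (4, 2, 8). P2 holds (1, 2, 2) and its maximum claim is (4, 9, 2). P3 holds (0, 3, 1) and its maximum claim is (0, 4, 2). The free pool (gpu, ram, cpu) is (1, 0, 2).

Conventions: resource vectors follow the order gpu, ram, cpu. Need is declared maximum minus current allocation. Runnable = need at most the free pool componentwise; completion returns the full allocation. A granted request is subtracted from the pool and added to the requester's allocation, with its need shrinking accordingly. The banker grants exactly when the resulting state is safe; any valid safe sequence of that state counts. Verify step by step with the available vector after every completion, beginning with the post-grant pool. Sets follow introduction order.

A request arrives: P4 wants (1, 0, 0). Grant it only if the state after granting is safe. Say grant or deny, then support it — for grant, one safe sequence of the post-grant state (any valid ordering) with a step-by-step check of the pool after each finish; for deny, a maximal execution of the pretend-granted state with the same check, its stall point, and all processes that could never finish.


DENY. Granting would leave the state unsafe.
Key observation: once P7, P3 finish, the pool peaks at (0, 4, 6) — and every remaining process still needs more gpu than that.
On the post-grant state, P7, P3 is a maximal run — nothing extends it. Walking it through:
  pool = (0, 0, 2)
  run P7 (needs (0, 0, 1), free (0, 0, 2)); after release of (0, 1, 3) the pool is (0, 1, 5)
  run P3 (needs (0, 1, 1), free (0, 1, 5)); after release of (0, 3, 1) the pool is (0, 4, 6)
  P5 still needs (1, 0, 4) but only (0, 4, 6) is free — short on gpu
  P4 still needs (1, 0, 6) but only (0, 4, 6) is free — short on gpu
  P2 still needs (3, 7, 0) but only (0, 4, 6) is free — short on gpu and ram
Processes that could never finish after the grant: P5, P4 and P2.


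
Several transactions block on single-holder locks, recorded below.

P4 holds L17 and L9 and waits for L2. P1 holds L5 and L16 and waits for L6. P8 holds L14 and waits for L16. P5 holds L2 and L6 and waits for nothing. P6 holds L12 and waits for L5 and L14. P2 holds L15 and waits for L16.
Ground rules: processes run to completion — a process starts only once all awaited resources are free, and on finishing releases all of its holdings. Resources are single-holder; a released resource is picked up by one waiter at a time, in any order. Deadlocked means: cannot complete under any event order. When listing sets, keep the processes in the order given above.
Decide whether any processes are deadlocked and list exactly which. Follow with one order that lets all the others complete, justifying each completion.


The deadlocked set is empty.
Key observation: every chain of waits terminates; starting from the processes that wait on nothing, all the rest unlock in turn.
A valid finishing order for the others: P5, P4, P1, P8, P2, P6.
Walking it through:
  run P5 (it waits on nothing); releases L2 and L6
  P4 waits on L2 — all released -> runs and releases L17 and L9
  P1 waits on L6 — all released -> runs and releases L5 and L16
  P8 waits on L16 — all released -> runs and releases L14
  P2 waits on L16 — all released -> runs and releases L15
  P6 waits on L5 and L14 — all released -> runs and releases L12


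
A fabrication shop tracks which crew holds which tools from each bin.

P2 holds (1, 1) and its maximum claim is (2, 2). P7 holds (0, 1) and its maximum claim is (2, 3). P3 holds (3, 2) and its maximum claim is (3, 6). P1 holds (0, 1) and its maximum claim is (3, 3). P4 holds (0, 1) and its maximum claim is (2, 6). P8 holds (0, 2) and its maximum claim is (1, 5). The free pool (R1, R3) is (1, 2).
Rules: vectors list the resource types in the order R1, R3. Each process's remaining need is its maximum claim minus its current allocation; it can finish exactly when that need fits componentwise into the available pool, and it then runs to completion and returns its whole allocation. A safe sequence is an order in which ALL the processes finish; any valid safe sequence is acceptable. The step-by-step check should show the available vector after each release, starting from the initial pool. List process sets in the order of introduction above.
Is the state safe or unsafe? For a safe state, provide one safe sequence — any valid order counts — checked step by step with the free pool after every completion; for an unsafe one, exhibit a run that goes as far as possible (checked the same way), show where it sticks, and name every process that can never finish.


SAFE — a valid safe sequence is P2, P7, P8, P4, P3, P1.
Key observation: reading the order forward, P2 is the first process whose need (1, 1) meets the free pool (1, 2) exactly on a resource it requests.
Check, step by step:
  pool = (1, 2)
  run P2 (needs (1, 1), free (1, 2)); after release of (1, 1) the pool is (2, 3)
  run P7 (needs (2, 2), free (2, 3)); after release of (0, 1) the pool is (2, 4)
  run P8 (needs (1, 3), free (2, 4)); after release of (0, 2) the pool is (2, 6)
  run P4 (needs (2, 5), free (2, 6)); after release of (0, 1) the pool is (2, 7)
  run P3 (needs (0, 4), free (2, 7)); after release of (3, 2) the pool is (5, 9)
  run P1 (needs (3, 2), free (5, 9)); after release of (0, 1) the pool is (5, 10)


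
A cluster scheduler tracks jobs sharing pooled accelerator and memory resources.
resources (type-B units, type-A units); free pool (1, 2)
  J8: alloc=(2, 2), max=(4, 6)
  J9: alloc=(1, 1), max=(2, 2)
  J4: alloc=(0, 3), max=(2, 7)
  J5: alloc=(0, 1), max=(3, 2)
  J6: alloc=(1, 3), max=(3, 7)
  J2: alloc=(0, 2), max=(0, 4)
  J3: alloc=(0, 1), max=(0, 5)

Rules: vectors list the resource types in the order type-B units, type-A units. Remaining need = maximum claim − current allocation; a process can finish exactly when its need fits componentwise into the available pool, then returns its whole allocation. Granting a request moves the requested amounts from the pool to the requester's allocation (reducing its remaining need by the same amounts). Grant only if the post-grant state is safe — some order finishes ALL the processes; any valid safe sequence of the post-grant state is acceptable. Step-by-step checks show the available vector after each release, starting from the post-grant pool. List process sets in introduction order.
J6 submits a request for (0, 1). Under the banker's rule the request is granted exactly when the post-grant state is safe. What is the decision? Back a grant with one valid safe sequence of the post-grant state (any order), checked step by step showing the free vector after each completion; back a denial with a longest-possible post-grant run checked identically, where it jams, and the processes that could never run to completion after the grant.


GRANT: granting preserves safety; a valid post-grant sequence is J9, J2, J8, J6, J3, J5, J4.
Key observation: granting shrinks the pool to (1, 1), yet J9 still fits and the chain goes through.
Step-by-step check of the post-grant state:
  pool = (1, 1)
  J9: need (1, 1) fits (1, 1); releases (1, 1), pool now (2, 2)
  J2: need (0, 2) fits (2, 2); releases (0, 2), pool now (2, 4)
  J8: need (2, 4) fits (2, 4); releases (2, 2), pool now (4, 6)
  J6: need (2, 3) fits (4, 6); releases (1, 4), pool now (5, 10)
  J3: need (0, 4) fits (5, 10); releases (0, 1), pool now (5, 11)
  J5: need (3, 1) fits (5, 11); releases (0, 1), pool now (5, 12)
  J4: need (2, 4) fits (5, 12); releases (0, 3), pool now (5, 15)


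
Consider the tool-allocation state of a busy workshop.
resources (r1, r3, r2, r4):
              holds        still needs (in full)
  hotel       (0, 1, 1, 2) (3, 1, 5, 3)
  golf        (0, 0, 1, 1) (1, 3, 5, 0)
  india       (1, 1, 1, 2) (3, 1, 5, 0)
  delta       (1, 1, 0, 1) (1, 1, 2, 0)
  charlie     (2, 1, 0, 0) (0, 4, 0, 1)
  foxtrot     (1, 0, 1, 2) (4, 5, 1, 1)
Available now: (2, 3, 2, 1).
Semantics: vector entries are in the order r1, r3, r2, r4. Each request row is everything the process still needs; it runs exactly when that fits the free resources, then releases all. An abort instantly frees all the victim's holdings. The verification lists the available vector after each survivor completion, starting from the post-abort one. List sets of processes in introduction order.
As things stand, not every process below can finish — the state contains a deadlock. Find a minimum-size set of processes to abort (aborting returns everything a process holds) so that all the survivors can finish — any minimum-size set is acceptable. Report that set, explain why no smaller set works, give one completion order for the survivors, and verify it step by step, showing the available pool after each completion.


Minimum abort set: golf and india.
Key observation: the deadlocked hotel becomes finishable only because golf and india released (1, 1, 2, 3); it completes at step 3 below.
Minimality, checking each single-abort alternative: hotel alone leaves golf blocked (short on r2); golf alone leaves hotel blocked (short on r2); india alone leaves hotel blocked (short on r2); delta alone leaves hotel blocked (short on r2); charlie alone leaves hotel blocked (short on r2); foxtrot alone leaves hotel blocked (short on r2).
One survivor order: delta, foxtrot, hotel, charlie. Walking it through (post-abort pool first):
  pool = (3, 4, 4, 4)
  delta needs (1, 1, 2, 0) <= (3, 4, 4, 4) -> finishes; pool += (1, 1, 0, 1) = (4, 5, 4, 5)
  foxtrot needs (4, 5, 1, 1) <= (4, 5, 4, 5) -> finishes; pool += (1, 0, 1, 2) = (5, 5, 5, 7)
  hotel needs (3, 1, 5, 3) <= (5, 5, 5, 7) -> finishes; pool += (0, 1, 1, 2) = (5, 6, 6, 9)
  charlie needs (0, 4, 0, 1) <= (5, 6, 6, 9) -> finishes; pool += (2, 1, 0, 0) = (7, 7, 6, 9)


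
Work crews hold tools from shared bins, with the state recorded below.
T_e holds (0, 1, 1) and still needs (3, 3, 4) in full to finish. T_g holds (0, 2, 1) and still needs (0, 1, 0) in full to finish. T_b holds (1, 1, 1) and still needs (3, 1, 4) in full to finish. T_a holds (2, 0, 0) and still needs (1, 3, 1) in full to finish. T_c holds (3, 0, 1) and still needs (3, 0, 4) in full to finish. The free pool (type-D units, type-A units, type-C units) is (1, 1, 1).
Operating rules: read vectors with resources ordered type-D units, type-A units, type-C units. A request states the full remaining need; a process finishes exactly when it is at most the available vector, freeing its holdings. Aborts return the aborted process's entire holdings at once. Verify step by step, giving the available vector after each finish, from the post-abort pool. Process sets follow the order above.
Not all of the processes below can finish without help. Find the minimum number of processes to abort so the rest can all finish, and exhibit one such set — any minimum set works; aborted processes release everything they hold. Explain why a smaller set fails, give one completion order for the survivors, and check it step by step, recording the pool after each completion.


Abort T_b and T_c.
Key observation: T_e could never have finished before the abort; with (4, 1, 2) returned by T_b and T_c, it fits at step 2.
Minimality, checking each single-abort alternative: T_e alone leaves T_b blocked (short on type-C units); T_g alone leaves T_e blocked (short on type-C units); T_b alone leaves T_e blocked (short on type-C units); T_a alone leaves T_e blocked (short on type-C units); T_c alone leaves T_e blocked (short on type-C units).
The survivors complete as T_g, T_e, T_a. Check, step by step (starting from the post-abort pool):
  pool = (5, 2, 3)
  run T_g (needs (0, 1, 0), free (5, 2, 3)); after release of (0, 2, 1) the pool is (5, 4, 4)
  run T_e (needs (3, 3, 4), free (5, 4, 4)); after release of (0, 1, 1) the pool is (5, 5, 5)
  run T_a (needs (1, 3, 1), free (5, 5, 5)); after release of (2, 0, 0) the pool is (7, 5, 5)


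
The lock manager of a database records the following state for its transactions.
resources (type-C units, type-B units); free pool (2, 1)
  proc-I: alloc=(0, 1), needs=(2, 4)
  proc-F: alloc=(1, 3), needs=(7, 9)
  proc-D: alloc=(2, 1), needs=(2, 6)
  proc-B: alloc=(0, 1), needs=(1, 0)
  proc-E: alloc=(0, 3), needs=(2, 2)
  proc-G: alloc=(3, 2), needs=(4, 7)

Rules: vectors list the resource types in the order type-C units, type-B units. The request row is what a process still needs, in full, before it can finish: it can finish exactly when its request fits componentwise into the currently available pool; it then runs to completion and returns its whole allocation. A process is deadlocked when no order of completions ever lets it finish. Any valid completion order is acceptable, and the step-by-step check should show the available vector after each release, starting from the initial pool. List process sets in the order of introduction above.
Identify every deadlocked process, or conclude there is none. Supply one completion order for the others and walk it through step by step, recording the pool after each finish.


Nothing here is deadlocked.
Key observation: beginning at proc-B, releases accumulate fast enough that every process eventually fits.
A valid finishing order for the others: proc-B, proc-E, proc-I, proc-D, proc-G, proc-F. Verifying each step:
  pool = (2, 1)
  run proc-B (needs (1, 0), free (2, 1)); after release of (0, 1) the pool is (2, 2)
  run proc-E (needs (2, 2), free (2, 2)); after release of (0, 3) the pool is (2, 5)
  run proc-I (needs (2, 4), free (2, 5)); after release of (0, 1) the pool is (2, 6)
  run proc-D (needs (2, 6), free (2, 6)); after release of (2, 1) the pool is (4, 7)
  run proc-G (needs (4, 7), free (4, 7)); after release of (3, 2) the pool is (7, 9)
  run proc-F (needs (7, 9), free (7, 9)); after release of (1, 3) the pool is (8, 12)


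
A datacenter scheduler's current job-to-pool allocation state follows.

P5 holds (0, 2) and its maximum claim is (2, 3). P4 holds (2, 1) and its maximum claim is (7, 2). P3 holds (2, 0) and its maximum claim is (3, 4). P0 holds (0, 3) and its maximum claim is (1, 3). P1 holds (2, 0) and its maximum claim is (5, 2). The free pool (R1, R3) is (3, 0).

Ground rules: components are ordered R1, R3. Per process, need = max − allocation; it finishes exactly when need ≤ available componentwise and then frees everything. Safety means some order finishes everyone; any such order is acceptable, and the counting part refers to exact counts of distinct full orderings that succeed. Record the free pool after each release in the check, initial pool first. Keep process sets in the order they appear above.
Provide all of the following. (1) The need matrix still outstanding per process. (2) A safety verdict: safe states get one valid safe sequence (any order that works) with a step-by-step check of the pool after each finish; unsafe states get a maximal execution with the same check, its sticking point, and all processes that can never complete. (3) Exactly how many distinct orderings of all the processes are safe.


(1) Outstanding need per process (order R1, R3):
  P5: (2, 1)
  P4: (5, 1)
  P3: (1, 4)
  P0: (1, 0)
  P1: (3, 2)
(2) SAFE, for example via the order P0, P1, P4, P3, P5.
Key observation: P1 marks the first exact bind of the order: its need (3, 2) fits the free (3, 3) with zero slack on a requested resource.
Check, step by step:
  pool = (3, 0)
  run P0 (needs (1, 0), free (3, 0)); after release of (0, 3) the pool is (3, 3)
  run P1 (needs (3, 2), free (3, 3)); after release of (2, 0) the pool is (5, 3)
  run P4 (needs (5, 1), free (5, 3)); after release of (2, 1) the pool is (7, 4)
  run P3 (needs (1, 4), free (7, 4)); after release of (2, 0) the pool is (9, 4)
  run P5 (needs (2, 1), free (9, 4)); after release of (0, 2) the pool is (9, 6)
(3) Exactly 8 of the possible complete orderings are safe sequences.


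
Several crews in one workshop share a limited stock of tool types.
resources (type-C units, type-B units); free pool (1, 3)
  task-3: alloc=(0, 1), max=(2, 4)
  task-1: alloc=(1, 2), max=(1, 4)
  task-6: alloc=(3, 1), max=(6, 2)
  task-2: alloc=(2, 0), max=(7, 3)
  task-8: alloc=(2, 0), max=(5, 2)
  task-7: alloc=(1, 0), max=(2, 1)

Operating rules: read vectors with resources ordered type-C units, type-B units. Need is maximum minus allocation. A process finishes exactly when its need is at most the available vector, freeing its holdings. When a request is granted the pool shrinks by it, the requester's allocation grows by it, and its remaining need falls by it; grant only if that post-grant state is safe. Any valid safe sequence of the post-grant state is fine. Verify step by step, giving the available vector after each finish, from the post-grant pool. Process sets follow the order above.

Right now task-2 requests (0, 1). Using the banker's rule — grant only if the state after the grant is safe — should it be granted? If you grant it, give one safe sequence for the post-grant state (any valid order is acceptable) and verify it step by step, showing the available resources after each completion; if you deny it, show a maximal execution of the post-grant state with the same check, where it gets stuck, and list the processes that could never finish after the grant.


GRANT: granting preserves safety; a valid post-grant sequence is task-1, task-3, task-7, task-8, task-2, task-6.
Key observation: granting shrinks the pool to (1, 2), yet task-1 still fits and the chain goes through.
Verifying the post-grant state step by step:
  pool = (1, 2)
  task-1 needs (0, 2) <= (1, 2) -> finishes; pool += (1, 2) = (2, 4)
  task-3 needs (2, 3) <= (2, 4) -> finishes; pool += (0, 1) = (2, 5)
  task-7 needs (1, 1) <= (2, 5) -> finishes; pool += (1, 0) = (3, 5)
  task-8 needs (3, 2) <= (3, 5) -> finishes; pool += (2, 0) = (5, 5)
  task-2 needs (5, 2) <= (5, 5) -> finishes; pool += (2, 1) = (7, 6)
  task-6 needs (3, 1) <= (7, 6) -> finishes; pool += (3, 1) = (10, 7)


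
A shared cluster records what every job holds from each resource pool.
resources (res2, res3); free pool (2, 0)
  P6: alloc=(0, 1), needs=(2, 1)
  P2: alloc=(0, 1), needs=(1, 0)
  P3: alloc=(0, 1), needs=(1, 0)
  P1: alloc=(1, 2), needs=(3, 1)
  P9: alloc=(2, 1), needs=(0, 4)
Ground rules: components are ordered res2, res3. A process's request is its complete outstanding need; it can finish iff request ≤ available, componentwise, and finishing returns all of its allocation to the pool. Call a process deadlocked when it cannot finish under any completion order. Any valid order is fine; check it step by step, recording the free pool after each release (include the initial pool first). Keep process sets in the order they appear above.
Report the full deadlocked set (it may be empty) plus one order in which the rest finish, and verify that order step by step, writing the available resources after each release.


Deadlocked: P1 and P9.
Key observation: after P3, P6, P2 the pool peaks at (2, 3), and each blocked process is short somewhere: P1 on res2; P9 on res3.
The rest can finish in the order P3, P6, P2. Walking it through:
  pool = (2, 0)
  run P3 (needs (1, 0), free (2, 0)); after release of (0, 1) the pool is (2, 1)
  run P6 (needs (2, 1), free (2, 1)); after release of (0, 1) the pool is (2, 2)
  run P2 (needs (1, 0), free (2, 2)); after release of (0, 1) the pool is (2, 3)
The stuck group stays short no matter what:
  P1 cannot run: need (3, 1) vs free (2, 3) (insufficient res2)
  P9 cannot run: need (0, 4) vs free (2, 3) (insufficient res3)


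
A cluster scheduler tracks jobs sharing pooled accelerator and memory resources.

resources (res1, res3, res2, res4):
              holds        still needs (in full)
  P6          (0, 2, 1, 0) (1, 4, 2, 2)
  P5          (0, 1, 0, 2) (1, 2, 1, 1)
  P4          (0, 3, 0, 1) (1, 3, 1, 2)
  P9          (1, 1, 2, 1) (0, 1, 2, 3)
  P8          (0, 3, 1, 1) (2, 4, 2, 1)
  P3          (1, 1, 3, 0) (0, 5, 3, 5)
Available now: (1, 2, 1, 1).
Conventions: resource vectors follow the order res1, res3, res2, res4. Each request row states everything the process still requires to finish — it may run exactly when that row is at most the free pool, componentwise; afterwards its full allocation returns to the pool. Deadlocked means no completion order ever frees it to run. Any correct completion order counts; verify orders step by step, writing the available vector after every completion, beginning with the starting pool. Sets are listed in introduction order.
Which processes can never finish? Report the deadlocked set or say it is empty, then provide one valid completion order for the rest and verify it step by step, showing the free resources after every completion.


Deadlocked: P6, P9, P8 and P3.
Key observation: after P5, P4 complete, (1, 6, 1, 4) is the best the pool ever gets, yet each leftover process wants more res2.
One completion order for the rest: P5, P4. Walking it through:
  pool = (1, 2, 1, 1)
  run P5 (needs (1, 2, 1, 1), free (1, 2, 1, 1)); after release of (0, 1, 0, 2) the pool is (1, 3, 1, 3)
  run P4 (needs (1, 3, 1, 2), free (1, 3, 1, 3)); after release of (0, 3, 0, 1) the pool is (1, 6, 1, 4)
None of the blocked processes ever fits:
  P6 cannot run: need (1, 4, 2, 2) vs free (1, 6, 1, 4) (insufficient res2)
  P9 cannot run: need (0, 1, 2, 3) vs free (1, 6, 1, 4) (insufficient res2)
  P8 cannot run: need (2, 4, 2, 1) vs free (1, 6, 1, 4) (insufficient res1 and res2)
  P3 cannot run: need (0, 5, 3, 5) vs free (1, 6, 1, 4) (insufficient res2 and res4)


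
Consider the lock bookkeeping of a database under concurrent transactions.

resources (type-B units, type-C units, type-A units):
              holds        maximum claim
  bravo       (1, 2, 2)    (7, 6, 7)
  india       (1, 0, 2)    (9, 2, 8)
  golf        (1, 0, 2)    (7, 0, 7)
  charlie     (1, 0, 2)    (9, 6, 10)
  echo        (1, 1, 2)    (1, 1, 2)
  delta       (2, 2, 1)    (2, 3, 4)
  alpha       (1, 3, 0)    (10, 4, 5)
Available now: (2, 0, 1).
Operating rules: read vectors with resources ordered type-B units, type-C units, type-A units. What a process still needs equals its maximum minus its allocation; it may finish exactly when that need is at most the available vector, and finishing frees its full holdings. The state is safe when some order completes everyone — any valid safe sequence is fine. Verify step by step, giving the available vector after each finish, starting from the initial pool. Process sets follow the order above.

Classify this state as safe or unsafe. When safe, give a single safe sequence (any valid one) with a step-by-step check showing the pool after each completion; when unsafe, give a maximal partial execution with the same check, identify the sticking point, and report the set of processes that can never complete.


UNSAFE.
Key observation: after echo, delta complete, (5, 3, 4) is the best the pool ever gets, yet each leftover process wants more type-B units.
A maximal execution: echo, delta — then nothing else fits. Check, step by step:
  pool = (2, 0, 1)
  echo: need (0, 0, 0) fits (2, 0, 1); releases (1, 1, 2), pool now (3, 1, 3)
  delta: need (0, 1, 3) fits (3, 1, 3); releases (2, 2, 1), pool now (5, 3, 4)
  blocked: bravo wants (6, 4, 5), pool (5, 3, 4) — not enough type-B units, type-C units and type-A units
  blocked: india wants (8, 2, 6), pool (5, 3, 4) — not enough type-B units and type-A units
  blocked: golf wants (6, 0, 5), pool (5, 3, 4) — not enough type-B units and type-A units
  blocked: charlie wants (8, 6, 8), pool (5, 3, 4) — not enough type-B units, type-C units and type-A units
  blocked: alpha wants (9, 1, 5), pool (5, 3, 4) — not enough type-B units and type-A units
Processes that can never finish: bravo, india, golf, charlie and alpha.


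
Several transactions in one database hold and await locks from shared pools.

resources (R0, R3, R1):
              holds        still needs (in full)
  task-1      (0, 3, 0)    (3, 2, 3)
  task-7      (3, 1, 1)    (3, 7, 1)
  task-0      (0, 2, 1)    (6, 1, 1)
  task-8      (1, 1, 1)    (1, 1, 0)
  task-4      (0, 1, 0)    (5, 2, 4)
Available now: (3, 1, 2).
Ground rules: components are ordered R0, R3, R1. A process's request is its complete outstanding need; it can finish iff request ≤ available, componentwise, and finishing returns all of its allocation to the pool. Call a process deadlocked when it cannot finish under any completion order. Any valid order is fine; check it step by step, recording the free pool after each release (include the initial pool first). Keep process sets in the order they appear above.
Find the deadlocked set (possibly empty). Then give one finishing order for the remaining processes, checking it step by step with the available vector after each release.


The deadlocked set is task-7, task-0 and task-4.
Key observation: after task-8, task-1 the pool peaks at (4, 5, 3), and each blocked process is short somewhere: task-7 on R3; task-0 on R0; task-4 on R0, R1.
The rest can finish in the order task-8, task-1. Check, step by step:
  pool = (3, 1, 2)
  task-8 needs (1, 1, 0) <= (3, 1, 2) -> finishes; pool += (1, 1, 1) = (4, 2, 3)
  task-1 needs (3, 2, 3) <= (4, 2, 3) -> finishes; pool += (0, 3, 0) = (4, 5, 3)
The stuck group stays short no matter what:
  task-7 cannot run: need (3, 7, 1) vs free (4, 5, 3) (insufficient R3)
  task-0 cannot run: need (6, 1, 1) vs free (4, 5, 3) (insufficient R0)
  task-4 cannot run: need (5, 2, 4) vs free (4, 5, 3) (insufficient R0 and R1)


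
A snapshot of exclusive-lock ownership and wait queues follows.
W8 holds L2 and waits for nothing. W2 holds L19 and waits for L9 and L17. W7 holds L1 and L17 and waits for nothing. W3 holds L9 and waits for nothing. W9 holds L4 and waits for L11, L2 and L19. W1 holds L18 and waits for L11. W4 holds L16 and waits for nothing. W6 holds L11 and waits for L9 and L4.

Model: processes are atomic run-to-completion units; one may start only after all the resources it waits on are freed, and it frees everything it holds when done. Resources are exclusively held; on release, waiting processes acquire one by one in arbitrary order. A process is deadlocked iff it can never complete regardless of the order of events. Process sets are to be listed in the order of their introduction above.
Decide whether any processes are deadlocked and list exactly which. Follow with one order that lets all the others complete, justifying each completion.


Deadlocked: W9, W1 and W6.
Key observation: nobody on the ring W9 -> W6 -> W9 can start until another member finishes, which never happens; W1 waits into the deadlock from upstream.
One completion order for the rest: W7, W4, W3, W8, W2.
Step-by-step check:
  W7 waits on nothing -> runs at once and releases L1 and L17
  W4 waits on nothing -> runs at once and releases L16
  W3 waits on nothing -> runs at once and releases L9
  W8 waits on nothing -> runs at once and releases L2
  W2: everything it awaited (L9 and L17) is free; runs, freeing L19


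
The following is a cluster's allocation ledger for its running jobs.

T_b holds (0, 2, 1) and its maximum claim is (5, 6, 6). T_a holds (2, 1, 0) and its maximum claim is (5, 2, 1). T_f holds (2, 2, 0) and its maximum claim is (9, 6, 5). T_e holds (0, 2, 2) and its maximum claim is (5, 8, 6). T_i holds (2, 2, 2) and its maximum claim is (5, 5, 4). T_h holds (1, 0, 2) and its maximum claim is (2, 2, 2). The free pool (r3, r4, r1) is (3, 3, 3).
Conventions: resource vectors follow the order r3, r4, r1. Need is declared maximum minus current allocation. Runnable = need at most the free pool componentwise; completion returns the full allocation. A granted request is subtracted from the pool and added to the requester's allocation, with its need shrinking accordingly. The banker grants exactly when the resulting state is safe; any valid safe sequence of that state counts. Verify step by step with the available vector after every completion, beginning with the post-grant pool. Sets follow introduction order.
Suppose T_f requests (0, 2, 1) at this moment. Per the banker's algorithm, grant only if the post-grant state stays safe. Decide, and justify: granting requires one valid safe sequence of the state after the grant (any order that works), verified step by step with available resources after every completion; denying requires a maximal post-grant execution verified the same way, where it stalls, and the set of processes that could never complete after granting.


DENY — the pretend-granted state is unsafe.
Key observation: after T_a, T_h the pool peaks at (6, 2, 4), and each blocked process is short somewhere: T_b on r4, r1; T_f on r3; T_e on r4; T_i on r4.
Pretend the grant happened; the run T_a, T_h goes as far as possible. Walking it through:
  pool = (3, 1, 2)
  T_a needs (3, 1, 1) <= (3, 1, 2) -> finishes; pool += (2, 1, 0) = (5, 2, 2)
  T_h needs (1, 2, 0) <= (5, 2, 2) -> finishes; pool += (1, 0, 2) = (6, 2, 4)
  blocked: T_b wants (5, 4, 5), pool (6, 2, 4) — not enough r4 and r1
  blocked: T_f wants (7, 2, 4), pool (6, 2, 4) — not enough r3
  blocked: T_e wants (5, 6, 4), pool (6, 2, 4) — not enough r4
  blocked: T_i wants (3, 3, 2), pool (6, 2, 4) — not enough r4
Post-grant, the permanently blocked set is T_b, T_f, T_e and T_i.


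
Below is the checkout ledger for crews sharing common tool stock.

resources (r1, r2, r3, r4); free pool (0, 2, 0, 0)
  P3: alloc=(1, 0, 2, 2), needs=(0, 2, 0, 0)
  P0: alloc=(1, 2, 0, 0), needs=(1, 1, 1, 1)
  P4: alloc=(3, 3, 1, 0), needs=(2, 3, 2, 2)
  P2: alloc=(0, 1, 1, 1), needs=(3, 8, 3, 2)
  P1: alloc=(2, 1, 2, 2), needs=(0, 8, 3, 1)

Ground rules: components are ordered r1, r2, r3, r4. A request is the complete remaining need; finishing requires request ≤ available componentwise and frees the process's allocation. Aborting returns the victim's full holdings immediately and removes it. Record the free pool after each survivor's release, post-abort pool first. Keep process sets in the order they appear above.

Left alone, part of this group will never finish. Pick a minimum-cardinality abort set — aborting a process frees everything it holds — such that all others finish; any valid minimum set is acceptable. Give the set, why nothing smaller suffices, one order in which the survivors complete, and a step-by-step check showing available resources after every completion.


Abort P2.
Key observation: the deadlocked P1 becomes finishable only because P2 released (0, 1, 1, 1); it completes at step 4 below.
No smaller set exists: with zero aborts the deadlock remains.
The survivors complete as P3, P0, P4, P1. Walking it through (starting from the post-abort pool):
  pool = (0, 3, 1, 1)
  run P3 (needs (0, 2, 0, 0), free (0, 3, 1, 1)); after release of (1, 0, 2, 2) the pool is (1, 3, 3, 3)
  run P0 (needs (1, 1, 1, 1), free (1, 3, 3, 3)); after release of (1, 2, 0, 0) the pool is (2, 5, 3, 3)
  run P4 (needs (2, 3, 2, 2), free (2, 5, 3, 3)); after release of (3, 3, 1, 0) the pool is (5, 8, 4, 3)
  run P1 (needs (0, 8, 3, 1), free (5, 8, 4, 3)); after release of (2, 1, 2, 2) the pool is (7, 9, 6, 5)
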